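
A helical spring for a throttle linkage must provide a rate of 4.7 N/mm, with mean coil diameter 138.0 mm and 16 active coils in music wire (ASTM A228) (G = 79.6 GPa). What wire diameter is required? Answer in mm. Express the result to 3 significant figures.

d = (8D³N_a·k / G)^(1/4) = (8·138.0³·16·4.7 / (79.6×10³))^0.25
  = (19862)^0.25 = 11.8716 mm

11.9 mm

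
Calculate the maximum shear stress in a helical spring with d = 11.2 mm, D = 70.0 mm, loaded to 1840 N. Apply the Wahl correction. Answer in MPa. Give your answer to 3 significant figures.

Spring index C = D/d = 70.0/11.2 = 6.2500
K_W = (4C−1)/(4C−4) + 0.615/C = 24.000/21.000 + 0.0984 = 1.2413
τ₀ = 8FD/(πd³) = 8·1840·70.0/(π·11.2³) = 1.0304e+06/4413.7 = 233.45 MPa
τ_max = K·τ₀ = 1.2413 × 233.45 = 289.78 MPa

290 MPa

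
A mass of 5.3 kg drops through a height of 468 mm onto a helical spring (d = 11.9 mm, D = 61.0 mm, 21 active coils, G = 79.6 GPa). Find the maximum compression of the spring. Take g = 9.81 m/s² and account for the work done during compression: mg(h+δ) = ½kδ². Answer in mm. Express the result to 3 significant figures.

k = Gd⁴/(8D³N_a) = (79.6×10³)(11.9⁴)/(8·61.0³·21) = 41.86 N/mm
W = mg = 5.3 × 9.81 = 51.993 N
½kδ² − Wδ − Wh = 0 → δ = (W + √(W² + 2kWh))/k
δ = (51.993 + √(2703.3 + 2.03715e+06))/41.86 = (51.993 + 1428.2)/41.86 = 35.361 mm

35.4 mm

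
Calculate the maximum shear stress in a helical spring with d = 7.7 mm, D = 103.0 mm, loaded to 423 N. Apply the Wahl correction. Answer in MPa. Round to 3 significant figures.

Spring index C = D/d = 103.0/7.7 = 13.3766
K_W = (4C−1)/(4C−4) + 0.615/C = 52.506/49.506 + 0.0460 = 1.1066
τ₀ = 8FD/(πd³) = 8·423·103.0/(π·7.7³) = 348552/1434.2 = 243.02 MPa
τ_max = K·τ₀ = 1.1066 × 243.02 = 268.92 MPa

269 MPa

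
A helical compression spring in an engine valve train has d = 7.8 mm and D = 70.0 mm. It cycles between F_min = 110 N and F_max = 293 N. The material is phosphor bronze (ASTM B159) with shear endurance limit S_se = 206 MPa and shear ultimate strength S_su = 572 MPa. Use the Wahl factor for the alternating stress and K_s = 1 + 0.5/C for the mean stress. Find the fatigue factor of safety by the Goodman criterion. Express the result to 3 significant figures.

3.00

C = D/d = 70.0/7.8 = 8.9744; K_W = (4C−1)/(4C−4)+0.615/C = 1.1626; K_s = 1+0.5/C = 1.0557
F_a = (F_max−F_min)/2 = 91.5 N; F_m = (F_max+F_min)/2 = 201.5 N
τ_a = K_W·8F_aD/(πd³) = 1.1626 × 34.37 = 39.957 MPa
τ_m = K_s·8F_mD/(πd³) = 1.0557 × 75.688 = 79.905 MPa
Goodman: 1/n_f = τ_a/S_se + τ_m/S_su = 39.957/206 + 79.905/572 = 0.19397 + 0.13969 = 0.33366
n_f = 1/0.33366 = 2.997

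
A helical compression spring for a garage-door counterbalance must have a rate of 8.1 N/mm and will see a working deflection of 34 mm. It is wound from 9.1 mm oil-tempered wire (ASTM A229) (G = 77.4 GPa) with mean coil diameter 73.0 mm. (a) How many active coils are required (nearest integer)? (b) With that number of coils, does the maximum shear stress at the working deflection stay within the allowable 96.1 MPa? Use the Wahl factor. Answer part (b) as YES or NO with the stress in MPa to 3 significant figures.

N_a = Gd⁴/(8D³k) = (77.4×10³)(9.1⁴)/(8·73.0³·8.1) = 21.06 → N_a = 21
Actual rate k = Gd⁴/(8D³·21) = 8.1214 N/mm
Working load F = kδ = 8.1214·34 = 276.13 N
C = 73.0/9.1 = 8.0220; K_W = (4C−1)/(4C−4)+0.615/C = 1.1835
τ_max = K_W·8FD/(πd³) = 1.1835·68.116 = 80.613 MPa
τ_max ≤ 96.1 MPa → acceptable

(a) 21 coils; (b) YES, τ_max = 80.6 MPa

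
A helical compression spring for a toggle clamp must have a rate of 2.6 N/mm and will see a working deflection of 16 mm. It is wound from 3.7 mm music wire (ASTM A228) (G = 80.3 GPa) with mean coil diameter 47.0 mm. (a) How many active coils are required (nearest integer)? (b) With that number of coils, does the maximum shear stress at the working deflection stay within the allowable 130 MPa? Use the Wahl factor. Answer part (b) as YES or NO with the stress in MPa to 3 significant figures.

N_a = Gd⁴/(8D³k) = (80.3×10³)(3.7⁴)/(8·47.0³·2.6) = 6.969 → N_a = 7
Actual rate k = Gd⁴/(8D³·7) = 2.5885 N/mm
Working load F = kδ = 2.5885·16 = 41.415 N
C = 47.0/3.7 = 12.7027; K_W = (4C−1)/(4C−4)+0.615/C = 1.1125
τ_max = K_W·8FD/(πd³) = 1.1125·97.857 = 108.87 MPa
τ_max ≤ 130 MPa → acceptable

(a) 7 coils; (b) YES, τ_max = 109 MPa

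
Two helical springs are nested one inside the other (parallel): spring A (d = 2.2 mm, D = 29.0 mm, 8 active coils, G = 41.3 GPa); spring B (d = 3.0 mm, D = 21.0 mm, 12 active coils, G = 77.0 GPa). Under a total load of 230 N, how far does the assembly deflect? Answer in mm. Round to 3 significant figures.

30.1 mm

k_A = Gd⁴/(8D³N_a) = (41.3×10³)(2.2⁴)/(8·29.0³·8) = 0.61982 N/mm
k_B = Gd⁴/(8D³N_a) = (77.0×10³)(3.0⁴)/(8·21.0³·12) = 7.0153 N/mm
Parallel: k_eq = 0.61982 + 7.0153 = 7.6351 N/mm
δ = F/k_eq = 230/7.6351 = 30.124 mm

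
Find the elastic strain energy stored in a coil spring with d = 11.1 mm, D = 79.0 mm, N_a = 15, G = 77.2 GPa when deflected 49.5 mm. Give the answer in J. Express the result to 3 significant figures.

24.3 J

k = Gd⁴/(8D³N_a) = (77.2×10³)(11.1⁴)/(8·79.0³·15) = 19.808 N/mm
U = ½kδ² = 0.5 × 19.808 × 49.5² = 24268 N·mm = 24.268 J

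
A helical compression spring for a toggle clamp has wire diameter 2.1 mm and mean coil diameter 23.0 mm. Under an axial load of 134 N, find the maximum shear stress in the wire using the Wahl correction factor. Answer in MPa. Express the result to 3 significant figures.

959 MPa

Spring index C = D/d = 23.0/2.1 = 10.9524
K_W = (4C−1)/(4C−4) + 0.615/C = 42.810/39.810 + 0.0562 = 1.1315
τ₀ = 8FD/(πd³) = 8·134·23.0/(π·2.1³) = 24656/29.094 = 847.45 MPa
τ_max = K·τ₀ = 1.1315 × 847.45 = 958.9 MPa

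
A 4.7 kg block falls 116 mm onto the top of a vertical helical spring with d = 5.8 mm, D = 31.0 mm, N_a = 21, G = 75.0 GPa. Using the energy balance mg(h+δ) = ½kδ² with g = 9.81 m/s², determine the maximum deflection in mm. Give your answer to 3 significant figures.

28.0 mm

k = Gd⁴/(8D³N_a) = (75.0×10³)(5.8⁴)/(8·31.0³·21) = 16.958 N/mm
W = mg = 4.7 × 9.81 = 46.107 N
½kδ² − Wδ − Wh = 0 → δ = (W + √(W² + 2kWh))/k
δ = (46.107 + √(2125.9 + 181399))/16.958 = (46.107 + 428.4)/16.958 = 27.981 mm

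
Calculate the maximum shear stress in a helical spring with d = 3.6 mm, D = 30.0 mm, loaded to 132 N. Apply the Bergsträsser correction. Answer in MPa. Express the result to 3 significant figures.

252 MPa

Spring index C = D/d = 30.0/3.6 = 8.3333
K_B = (4C+2)/(4C−3) = 35.333/30.333 = 1.1648
τ₀ = 8FD/(πd³) = 8·132·30.0/(π·3.6³) = 31680/146.57 = 216.14 MPa
τ_max = K·τ₀ = 1.1648 × 216.14 = 251.76 MPa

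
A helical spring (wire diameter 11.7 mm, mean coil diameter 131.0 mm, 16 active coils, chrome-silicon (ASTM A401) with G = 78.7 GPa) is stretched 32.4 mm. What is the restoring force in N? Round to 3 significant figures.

k = Gd⁴/(8D³N_a) = (78.7×10³)(11.7⁴)/(8·131.0³·16) = 5.125 N/mm
F = k·δ = 5.125 × 32.4 = 166.05 N

166 N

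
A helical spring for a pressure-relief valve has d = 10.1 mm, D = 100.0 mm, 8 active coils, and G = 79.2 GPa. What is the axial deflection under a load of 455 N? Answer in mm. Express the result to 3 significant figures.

35.3 mm

k = Gd⁴/(8D³N_a) = (79.2×10³)(10.1⁴)/(8·100.0³·8) = 12.877 N/mm
δ = F/k = 455 / 12.877 = 35.333 mm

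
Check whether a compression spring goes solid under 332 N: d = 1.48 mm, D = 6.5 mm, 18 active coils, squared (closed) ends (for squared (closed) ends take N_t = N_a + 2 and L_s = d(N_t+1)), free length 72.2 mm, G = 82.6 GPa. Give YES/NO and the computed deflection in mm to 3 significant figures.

k = Gd⁴/(8D³N_a) = (82.6×10³)(1.48⁴)/(8·6.5³·18) = 10.021 N/mm
N_t = 20; L_s = 1.48·21 = 31.08 mm; δ_solid = L₀ − L_s = 72.2 − 31.08 = 41.12 mm
δ = F/k = 332/10.021 = 33.129 mm
δ < δ_solid → spring does not go solid

NO, δ = 33.1 mm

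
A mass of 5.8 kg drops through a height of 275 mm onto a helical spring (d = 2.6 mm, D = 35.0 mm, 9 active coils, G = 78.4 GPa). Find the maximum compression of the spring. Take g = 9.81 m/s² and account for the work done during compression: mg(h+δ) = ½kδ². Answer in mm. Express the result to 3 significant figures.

220 mm

k = Gd⁴/(8D³N_a) = (78.4×10³)(2.6⁴)/(8·35.0³·9) = 1.1606 N/mm
W = mg = 5.8 × 9.81 = 56.898 N
½kδ² − Wδ − Wh = 0 → δ = (W + √(W² + 2kWh))/k
δ = (56.898 + √(3237.4 + 36318.9))/1.1606 = (56.898 + 198.89)/1.1606 = 220.4 mm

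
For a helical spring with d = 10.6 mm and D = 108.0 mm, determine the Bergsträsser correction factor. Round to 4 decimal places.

1.1324

C = D/d = 108.0/10.6 = 10.1887
K_B = (4C+2)/(4C−3) = 42.755/37.755 = 1.1324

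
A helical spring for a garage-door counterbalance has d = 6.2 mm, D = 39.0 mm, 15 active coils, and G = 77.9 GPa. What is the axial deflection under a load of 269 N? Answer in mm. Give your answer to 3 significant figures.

k = Gd⁴/(8D³N_a) = (77.9×10³)(6.2⁴)/(8·39.0³·15) = 16.171 N/mm
δ = F/k = 269 / 16.171 = 16.635 mm

16.6 mm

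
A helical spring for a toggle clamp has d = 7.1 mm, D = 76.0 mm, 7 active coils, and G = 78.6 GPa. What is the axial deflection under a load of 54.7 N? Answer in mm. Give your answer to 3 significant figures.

k = Gd⁴/(8D³N_a) = (78.6×10³)(7.1⁴)/(8·76.0³·7) = 8.1251 N/mm
δ = F/k = 54.7 / 8.1251 = 6.7322 mm

6.73 mm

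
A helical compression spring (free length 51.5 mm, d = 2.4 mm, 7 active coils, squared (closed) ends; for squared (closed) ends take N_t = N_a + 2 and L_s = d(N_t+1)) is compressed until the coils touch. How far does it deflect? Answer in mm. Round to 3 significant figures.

27.5 mm

N_t = 9; L_s = 2.4·10 = 24 mm
δ_solid = L₀ − L_s = 51.5 − 24 = 27.5 mm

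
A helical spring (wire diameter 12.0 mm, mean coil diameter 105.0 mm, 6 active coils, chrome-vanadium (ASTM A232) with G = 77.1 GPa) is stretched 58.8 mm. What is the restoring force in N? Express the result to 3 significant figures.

1690 N

k = Gd⁴/(8D³N_a) = (77.1×10³)(12.0⁴)/(8·105.0³·6) = 28.772 N/mm
F = k·δ = 28.772 × 58.8 = 1691.8 N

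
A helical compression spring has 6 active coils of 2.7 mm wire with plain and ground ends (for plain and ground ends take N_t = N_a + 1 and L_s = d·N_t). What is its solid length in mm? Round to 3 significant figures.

18.9 mm

plain and ground ends: N_t = N_a + 1 = 6 + 1 = 7
L_s = d·N_t = 2.7 × 7 = 18.9 mm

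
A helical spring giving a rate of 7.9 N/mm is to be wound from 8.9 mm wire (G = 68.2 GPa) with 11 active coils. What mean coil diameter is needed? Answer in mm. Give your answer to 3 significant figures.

D = (Gd⁴/(8N_a·k))^(1/3) = (68.2×10³·8.9⁴/(8·11·7.9))^(1/3)
  = (615509)^(1/3) = 85.0638 mm

85.1 mm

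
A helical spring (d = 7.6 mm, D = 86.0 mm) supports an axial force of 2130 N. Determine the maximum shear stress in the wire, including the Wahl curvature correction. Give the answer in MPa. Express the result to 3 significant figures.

1200 MPa

Spring index C = D/d = 86.0/7.6 = 11.3158
K_W = (4C−1)/(4C−4) + 0.615/C = 44.263/41.263 + 0.0543 = 1.1271
τ₀ = 8FD/(πd³) = 8·2130·86.0/(π·7.6³) = 1.46544e+06/1379.1 = 1062.6 MPa
τ_max = K·τ₀ = 1.1271 × 1062.6 = 1197.6 MPa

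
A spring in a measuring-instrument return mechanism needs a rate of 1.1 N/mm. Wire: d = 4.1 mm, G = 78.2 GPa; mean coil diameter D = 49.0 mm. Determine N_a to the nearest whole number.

21

N_a = Gd⁴/(8D³k) = (78.2×10³ × 4.1⁴)/(8 × 49.0³ × 1.1)
    = 2.20975e+07 / 1.03531e+06 = 21.34 → 21 coils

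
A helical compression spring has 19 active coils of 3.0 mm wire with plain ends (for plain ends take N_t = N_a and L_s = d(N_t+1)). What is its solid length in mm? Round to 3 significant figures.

plain ends: N_t = N_a = 19
L_s = d·(N_t+1) = 3.0 × 20 = 60 mm

60.0 mm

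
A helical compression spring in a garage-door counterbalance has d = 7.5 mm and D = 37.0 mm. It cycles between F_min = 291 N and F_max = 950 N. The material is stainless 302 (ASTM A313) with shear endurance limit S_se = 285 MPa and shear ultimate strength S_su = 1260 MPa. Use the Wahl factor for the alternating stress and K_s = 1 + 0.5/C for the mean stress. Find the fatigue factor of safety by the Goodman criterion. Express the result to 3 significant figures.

2.17

C = D/d = 37.0/7.5 = 4.9333; K_W = (4C−1)/(4C−4)+0.615/C = 1.3153; K_s = 1+0.5/C = 1.1014
F_a = (F_max−F_min)/2 = 329.5 N; F_m = (F_max+F_min)/2 = 620.5 N
τ_a = K_W·8F_aD/(πd³) = 1.3153 × 73.589 = 96.795 MPa
τ_m = K_s·8F_mD/(πd³) = 1.1014 × 138.58 = 152.63 MPa
Goodman: 1/n_f = τ_a/S_se + τ_m/S_su = 96.795/285 + 152.63/1260 = 0.33963 + 0.12113 = 0.46076
n_f = 1/0.46076 = 2.17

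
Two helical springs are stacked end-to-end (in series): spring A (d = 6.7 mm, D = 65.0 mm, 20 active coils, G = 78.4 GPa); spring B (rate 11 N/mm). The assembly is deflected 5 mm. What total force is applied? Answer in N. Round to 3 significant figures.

k_A = Gd⁴/(8D³N_a) = (78.4×10³)(6.7⁴)/(8·65.0³·20) = 3.5955 N/mm
Series: 1/k_eq = 1/3.5955 + 1/11 = 0.36904; k_eq = 2.7098 N/mm
F = k_eq·δ = 2.7098·5 = 13.549 N

13.5 N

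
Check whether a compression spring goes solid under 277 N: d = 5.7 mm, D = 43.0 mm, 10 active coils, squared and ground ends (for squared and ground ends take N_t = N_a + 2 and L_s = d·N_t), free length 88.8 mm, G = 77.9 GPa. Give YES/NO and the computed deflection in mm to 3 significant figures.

k = Gd⁴/(8D³N_a) = (77.9×10³)(5.7⁴)/(8·43.0³·10) = 12.928 N/mm
N_t = 12; L_s = 5.7·12 = 68.4 mm; δ_solid = L₀ − L_s = 88.8 − 68.4 = 20.4 mm
δ = F/k = 277/12.928 = 21.426 mm
δ ≥ δ_solid → spring goes solid

YES, δ = 21.4 mm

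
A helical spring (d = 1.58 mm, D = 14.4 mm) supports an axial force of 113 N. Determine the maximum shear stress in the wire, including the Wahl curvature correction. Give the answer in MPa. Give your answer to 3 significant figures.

1220 MPa

Spring index C = D/d = 14.4/1.58 = 9.1139
K_W = (4C−1)/(4C−4) + 0.615/C = 35.456/32.456 + 0.0675 = 1.1599
τ₀ = 8FD/(πd³) = 8·113·14.4/(π·1.58³) = 13017.6/12.391 = 1050.5 MPa
τ_max = K·τ₀ = 1.1599 × 1050.5 = 1218.5 MPa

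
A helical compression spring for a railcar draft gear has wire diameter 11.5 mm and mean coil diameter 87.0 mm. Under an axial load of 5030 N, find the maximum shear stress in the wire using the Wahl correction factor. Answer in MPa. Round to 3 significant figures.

876 MPa

Spring index C = D/d = 87.0/11.5 = 7.5652
K_W = (4C−1)/(4C−4) + 0.615/C = 29.261/26.261 + 0.0813 = 1.1955
τ₀ = 8FD/(πd³) = 8·5030·87.0/(π·11.5³) = 3.50088e+06/4778 = 732.71 MPa
τ_max = K·τ₀ = 1.1955 × 732.71 = 875.98 MPa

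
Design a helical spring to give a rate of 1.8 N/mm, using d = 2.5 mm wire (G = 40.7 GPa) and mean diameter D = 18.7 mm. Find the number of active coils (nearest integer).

17

N_a = Gd⁴/(8D³k) = (40.7×10³ × 2.5⁴)/(8 × 18.7³ × 1.8)
    = 1.58984e+06 / 94164.5 = 16.88 → 17 coils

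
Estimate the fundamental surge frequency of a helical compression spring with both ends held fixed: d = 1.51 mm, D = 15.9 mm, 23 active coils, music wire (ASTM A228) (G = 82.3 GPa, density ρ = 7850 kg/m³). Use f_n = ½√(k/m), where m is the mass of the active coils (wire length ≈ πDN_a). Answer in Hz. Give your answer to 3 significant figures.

94.6 Hz

k = Gd⁴/(8D³N_a) = (82.3×10³)(1.51⁴)/(8·15.9³·23) = 0.57849 N/mm = 578.49 N/m
Wire length L = πDN_a = π·15.9·23 = 1148.9 mm
m = ρ·(πd²/4)·L = 7850 × 1.7908×10⁻⁶ m² × 1.1489 m = 0.016151 kg
f_n = ½√(k/m) = 0.5·√(578.49/0.016151) = 0.5·√(35819) = 94.629 Hz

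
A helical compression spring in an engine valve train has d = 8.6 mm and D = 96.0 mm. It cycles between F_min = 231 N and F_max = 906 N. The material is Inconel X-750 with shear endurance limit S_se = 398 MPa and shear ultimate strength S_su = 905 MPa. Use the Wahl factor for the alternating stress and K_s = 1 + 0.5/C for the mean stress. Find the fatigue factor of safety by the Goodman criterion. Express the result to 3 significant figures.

C = D/d = 96.0/8.6 = 11.1628; K_W = (4C−1)/(4C−4)+0.615/C = 1.1289; K_s = 1+0.5/C = 1.0448
F_a = (F_max−F_min)/2 = 337.5 N; F_m = (F_max+F_min)/2 = 568.5 N
τ_a = K_W·8F_aD/(πd³) = 1.1289 × 129.71 = 146.43 MPa
τ_m = K_s·8F_mD/(πd³) = 1.0448 × 218.5 = 228.28 MPa
Goodman: 1/n_f = τ_a/S_se + τ_m/S_su = 146.43/398 + 228.28/905 = 0.36792 + 0.25225 = 0.62017
n_f = 1/0.62017 = 1.612

1.61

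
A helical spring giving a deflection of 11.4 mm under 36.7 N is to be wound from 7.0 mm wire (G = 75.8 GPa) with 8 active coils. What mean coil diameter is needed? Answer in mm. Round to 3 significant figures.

95.9 mm

Required rate k = F/δ = 36.7/11.4 = 3.2193 N/mm
D = (Gd⁴/(8N_a·k))^(1/3) = (75.8×10³·7.0⁴/(8·8·3.2193))^(1/3)
  = (883324)^(1/3) = 95.9489 mm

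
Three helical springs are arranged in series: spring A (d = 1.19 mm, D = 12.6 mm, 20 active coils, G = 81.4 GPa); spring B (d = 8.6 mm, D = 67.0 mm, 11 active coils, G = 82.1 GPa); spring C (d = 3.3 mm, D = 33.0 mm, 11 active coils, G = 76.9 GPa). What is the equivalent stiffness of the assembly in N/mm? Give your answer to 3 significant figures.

k_A = Gd⁴/(8D³N_a) = (81.4×10³)(1.19⁴)/(8·12.6³·20) = 0.51001 N/mm
k_B = Gd⁴/(8D³N_a) = (82.1×10³)(8.6⁴)/(8·67.0³·11) = 16.968 N/mm
k_C = Gd⁴/(8D³N_a) = (76.9×10³)(3.3⁴)/(8·33.0³·11) = 2.8837 N/mm
Series: 1/k_eq = 1/0.51001 + 1/16.968 + 1/2.8837 = 2.3664; k_eq = 0.42258 N/mm

0.423 N/mm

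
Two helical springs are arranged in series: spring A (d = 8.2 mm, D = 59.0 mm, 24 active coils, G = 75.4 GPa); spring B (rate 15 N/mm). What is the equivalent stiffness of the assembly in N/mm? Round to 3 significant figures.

k_A = Gd⁴/(8D³N_a) = (75.4×10³)(8.2⁴)/(8·59.0³·24) = 8.6451 N/mm
Series: 1/k_eq = 1/8.6451 + 1/15 = 0.18234; k_eq = 5.4843 N/mm

5.48 N/mm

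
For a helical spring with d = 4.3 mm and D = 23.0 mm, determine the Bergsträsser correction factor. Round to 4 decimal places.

C = D/d = 23.0/4.3 = 5.3488
K_B = (4C+2)/(4C−3) = 23.395/18.395 = 1.2718

1.2718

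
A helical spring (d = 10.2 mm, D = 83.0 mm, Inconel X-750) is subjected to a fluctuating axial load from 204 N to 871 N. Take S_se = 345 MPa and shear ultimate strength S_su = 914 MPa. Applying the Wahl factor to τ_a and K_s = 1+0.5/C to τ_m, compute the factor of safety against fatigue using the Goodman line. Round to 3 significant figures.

2.84

C = D/d = 83.0/10.2 = 8.1373; K_W = (4C−1)/(4C−4)+0.615/C = 1.1807; K_s = 1+0.5/C = 1.0614
F_a = (F_max−F_min)/2 = 333.5 N; F_m = (F_max+F_min)/2 = 537.5 N
τ_a = K_W·8F_aD/(πd³) = 1.1807 × 66.422 = 78.422 MPa
τ_m = K_s·8F_mD/(πd³) = 1.0614 × 107.05 = 113.63 MPa
Goodman: 1/n_f = τ_a/S_se + τ_m/S_su = 78.422/345 + 113.63/914 = 0.22731 + 0.12432 = 0.35163
n_f = 1/0.35163 = 2.844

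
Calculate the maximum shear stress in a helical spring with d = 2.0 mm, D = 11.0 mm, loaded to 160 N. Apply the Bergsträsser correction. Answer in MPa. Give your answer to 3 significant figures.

Spring index C = D/d = 11.0/2.0 = 5.5000
K_B = (4C+2)/(4C−3) = 24.000/19.000 = 1.2632
τ₀ = 8FD/(πd³) = 8·160·11.0/(π·2.0³) = 14080/25.133 = 560.23 MPa
τ_max = K·τ₀ = 1.2632 × 560.23 = 707.65 MPa

708 MPa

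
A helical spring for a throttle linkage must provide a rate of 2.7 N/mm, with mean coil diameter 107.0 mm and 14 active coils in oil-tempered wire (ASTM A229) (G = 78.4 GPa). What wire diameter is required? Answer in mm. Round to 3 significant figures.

8.29 mm

d = (8D³N_a·k / G)^(1/4) = (8·107.0³·14·2.7 / (78.4×10³))^0.25
  = (4725.2)^0.25 = 8.2909 mm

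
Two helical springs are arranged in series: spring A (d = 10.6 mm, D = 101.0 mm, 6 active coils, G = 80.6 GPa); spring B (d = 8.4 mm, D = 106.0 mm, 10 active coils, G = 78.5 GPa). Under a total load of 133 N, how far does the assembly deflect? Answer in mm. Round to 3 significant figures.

38.9 mm

k_A = Gd⁴/(8D³N_a) = (80.6×10³)(10.6⁴)/(8·101.0³·6) = 20.576 N/mm
k_B = Gd⁴/(8D³N_a) = (78.5×10³)(8.4⁴)/(8·106.0³·10) = 4.1018 N/mm
Series: 1/k_eq = 1/20.576 + 1/4.1018 = 0.29239; k_eq = 3.42 N/mm
δ = F/k_eq = 133/3.42 = 38.888 mm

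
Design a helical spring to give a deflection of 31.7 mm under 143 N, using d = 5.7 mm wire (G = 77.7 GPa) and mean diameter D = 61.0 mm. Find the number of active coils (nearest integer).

10

Required rate k = F/δ = 143/31.7 = 4.511 N/mm
N_a = Gd⁴/(8D³k) = (77.7×10³ × 5.7⁴)/(8 × 61.0³ × 4.511)
    = 8.20201e+07 / 8.19136e+06 = 10.01 → 10 coils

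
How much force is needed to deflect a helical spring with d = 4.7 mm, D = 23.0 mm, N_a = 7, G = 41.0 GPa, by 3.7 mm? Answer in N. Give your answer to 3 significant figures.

109 N

k = Gd⁴/(8D³N_a) = (41.0×10³)(4.7⁴)/(8·23.0³·7) = 29.363 N/mm
F = k·δ = 29.363 × 3.7 = 108.64 N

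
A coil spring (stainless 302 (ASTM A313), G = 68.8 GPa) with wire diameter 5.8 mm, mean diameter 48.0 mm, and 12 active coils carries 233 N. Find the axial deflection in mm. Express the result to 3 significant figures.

31.8 mm

k = Gd⁴/(8D³N_a) = (68.8×10³)(5.8⁴)/(8·48.0³·12) = 7.3334 N/mm
δ = F/k = 233 / 7.3334 = 31.772 mm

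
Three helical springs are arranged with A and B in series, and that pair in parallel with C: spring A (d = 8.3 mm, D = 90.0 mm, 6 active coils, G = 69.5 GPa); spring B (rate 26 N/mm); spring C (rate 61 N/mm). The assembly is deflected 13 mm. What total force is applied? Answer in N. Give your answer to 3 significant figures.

k_A = Gd⁴/(8D³N_a) = (69.5×10³)(8.3⁴)/(8·90.0³·6) = 9.426 N/mm
Springs A,B series: k_AB = 1/(1/9.426+1/26) = 6.918 N/mm; parallel with C: k_eq = 6.918+61 = 67.918 N/mm
F = k_eq·δ = 67.918·13 = 882.93 N

883 N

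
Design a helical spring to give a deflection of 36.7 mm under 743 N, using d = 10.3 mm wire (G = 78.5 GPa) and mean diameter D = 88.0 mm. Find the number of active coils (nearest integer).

8

Required rate k = F/δ = 743/36.7 = 20.245 N/mm
N_a = Gd⁴/(8D³k) = (78.5×10³ × 10.3⁴)/(8 × 88.0³ × 20.245)
    = 8.83524e+08 / 1.10372e+08 = 8.005 → 8 coils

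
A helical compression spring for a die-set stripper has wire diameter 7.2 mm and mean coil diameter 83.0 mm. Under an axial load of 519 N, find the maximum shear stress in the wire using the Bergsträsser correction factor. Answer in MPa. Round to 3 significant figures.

Spring index C = D/d = 83.0/7.2 = 11.5278
K_B = (4C+2)/(4C−3) = 48.111/43.111 = 1.1160
τ₀ = 8FD/(πd³) = 8·519·83.0/(π·7.2³) = 344616/1172.6 = 293.89 MPa
τ_max = K·τ₀ = 1.1160 × 293.89 = 327.98 MPa

328 MPa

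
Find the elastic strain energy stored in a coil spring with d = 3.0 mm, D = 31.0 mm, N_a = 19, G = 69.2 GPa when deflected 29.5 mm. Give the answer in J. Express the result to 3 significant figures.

0.539 J

k = Gd⁴/(8D³N_a) = (69.2×10³)(3.0⁴)/(8·31.0³·19) = 1.2378 N/mm
U = ½kδ² = 0.5 × 1.2378 × 29.5² = 538.61 N·mm = 0.53861 J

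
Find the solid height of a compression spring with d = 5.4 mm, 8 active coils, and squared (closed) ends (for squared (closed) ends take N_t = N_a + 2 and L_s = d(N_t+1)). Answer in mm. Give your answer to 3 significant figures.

squared (closed) ends: N_t = N_a + 2 = 8 + 2 = 10
L_s = d·(N_t+1) = 5.4 × 11 = 59.4 mm

59.4 mm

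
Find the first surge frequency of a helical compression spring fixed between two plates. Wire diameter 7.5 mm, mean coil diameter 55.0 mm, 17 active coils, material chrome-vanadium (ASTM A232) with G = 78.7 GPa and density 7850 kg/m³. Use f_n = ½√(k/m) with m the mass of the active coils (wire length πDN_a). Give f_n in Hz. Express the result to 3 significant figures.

k = Gd⁴/(8D³N_a) = (78.7×10³)(7.5⁴)/(8·55.0³·17) = 11.005 N/mm = 11005 N/m
Wire length L = πDN_a = π·55.0·17 = 2937.4 mm
m = ρ·(πd²/4)·L = 7850 × 44.179×10⁻⁶ m² × 2.9374 m = 1.0187 kg
f_n = ½√(k/m) = 0.5·√(11005/1.0187) = 0.5·√(10803) = 51.969 Hz

52.0 Hz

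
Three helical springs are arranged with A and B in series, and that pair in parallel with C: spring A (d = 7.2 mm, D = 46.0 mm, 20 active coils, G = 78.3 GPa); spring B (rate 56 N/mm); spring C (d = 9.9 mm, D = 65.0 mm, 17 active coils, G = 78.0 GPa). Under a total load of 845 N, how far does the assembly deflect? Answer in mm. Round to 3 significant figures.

27.3 mm

k_A = Gd⁴/(8D³N_a) = (78.3×10³)(7.2⁴)/(8·46.0³·20) = 13.511 N/mm
k_C = Gd⁴/(8D³N_a) = (78.0×10³)(9.9⁴)/(8·65.0³·17) = 20.061 N/mm
Springs A,B series: k_AB = 1/(1/13.511+1/56) = 10.885 N/mm; parallel with C: k_eq = 10.885+20.061 = 30.946 N/mm
δ = F/k_eq = 845/30.946 = 27.305 mm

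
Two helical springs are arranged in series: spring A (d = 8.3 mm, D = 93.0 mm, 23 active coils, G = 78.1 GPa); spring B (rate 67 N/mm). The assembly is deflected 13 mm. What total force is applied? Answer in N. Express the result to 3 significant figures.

31.4 N

k_A = Gd⁴/(8D³N_a) = (78.1×10³)(8.3⁴)/(8·93.0³·23) = 2.5044 N/mm
Series: 1/k_eq = 1/2.5044 + 1/67 = 0.41423; k_eq = 2.4141 N/mm
F = k_eq·δ = 2.4141·13 = 31.384 N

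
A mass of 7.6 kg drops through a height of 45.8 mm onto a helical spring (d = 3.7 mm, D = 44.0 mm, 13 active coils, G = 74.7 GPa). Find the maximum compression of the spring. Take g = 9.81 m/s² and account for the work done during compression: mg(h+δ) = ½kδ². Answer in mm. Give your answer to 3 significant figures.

k = Gd⁴/(8D³N_a) = (74.7×10³)(3.7⁴)/(8·44.0³·13) = 1.5803 N/mm
W = mg = 7.6 × 9.81 = 74.556 N
½kδ² − Wδ − Wh = 0 → δ = (W + √(W² + 2kWh))/k
δ = (74.556 + √(5558.6 + 10792.3))/1.5803 = (74.556 + 127.87)/1.5803 = 128.09 mm

128 mm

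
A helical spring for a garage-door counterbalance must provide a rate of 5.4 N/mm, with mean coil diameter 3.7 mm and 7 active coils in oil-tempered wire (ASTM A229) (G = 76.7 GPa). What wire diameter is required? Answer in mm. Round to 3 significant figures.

d = (8D³N_a·k / G)^(1/4) = (8·3.7³·7·5.4 / (76.7×10³))^0.25
  = (0.19971)^0.25 = 0.6685 mm

0.668 mm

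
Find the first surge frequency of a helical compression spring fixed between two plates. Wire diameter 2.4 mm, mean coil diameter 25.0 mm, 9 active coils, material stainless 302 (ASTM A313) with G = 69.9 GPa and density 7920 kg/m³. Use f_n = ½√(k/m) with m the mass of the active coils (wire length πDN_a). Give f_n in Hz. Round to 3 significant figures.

143 Hz

k = Gd⁴/(8D³N_a) = (69.9×10³)(2.4⁴)/(8·25.0³·9) = 2.0614 N/mm = 2061.4 N/m
Wire length L = πDN_a = π·25.0·9 = 706.86 mm
m = ρ·(πd²/4)·L = 7920 × 4.5239×10⁻⁶ m² × 0.70686 m = 0.025326 kg
f_n = ½√(k/m) = 0.5·√(2061.4/0.025326) = 0.5·√(81395) = 142.65 Hz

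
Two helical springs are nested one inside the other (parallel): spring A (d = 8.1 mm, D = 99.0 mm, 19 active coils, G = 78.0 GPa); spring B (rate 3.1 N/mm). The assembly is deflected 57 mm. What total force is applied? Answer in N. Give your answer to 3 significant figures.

306 N

k_A = Gd⁴/(8D³N_a) = (78.0×10³)(8.1⁴)/(8·99.0³·19) = 2.2766 N/mm
Parallel: k_eq = 2.2766 + 3.1 = 5.3766 N/mm
F = k_eq·δ = 5.3766·57 = 306.47 N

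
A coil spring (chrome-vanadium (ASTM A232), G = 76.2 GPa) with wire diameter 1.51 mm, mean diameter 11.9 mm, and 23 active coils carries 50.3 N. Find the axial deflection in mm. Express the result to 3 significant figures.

39.4 mm

k = Gd⁴/(8D³N_a) = (76.2×10³)(1.51⁴)/(8·11.9³·23) = 1.2776 N/mm
δ = F/k = 50.3 / 1.2776 = 39.37 mm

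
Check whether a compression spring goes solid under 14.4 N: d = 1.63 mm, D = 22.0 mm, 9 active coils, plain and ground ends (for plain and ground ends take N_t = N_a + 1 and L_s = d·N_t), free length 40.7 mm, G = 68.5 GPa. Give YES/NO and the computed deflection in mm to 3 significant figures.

NO, δ = 22.8 mm

k = Gd⁴/(8D³N_a) = (68.5×10³)(1.63⁴)/(8·22.0³·9) = 0.63073 N/mm
N_t = 10; L_s = 1.63·10 = 16.3 mm; δ_solid = L₀ − L_s = 40.7 − 16.3 = 24.4 mm
δ = F/k = 14.4/0.63073 = 22.831 mm
δ < δ_solid → spring does not go solid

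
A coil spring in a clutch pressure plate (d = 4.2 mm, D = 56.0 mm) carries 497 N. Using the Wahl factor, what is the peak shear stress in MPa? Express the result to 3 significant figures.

Spring index C = D/d = 56.0/4.2 = 13.3333
K_W = (4C−1)/(4C−4) + 0.615/C = 52.333/49.333 + 0.0461 = 1.1069
τ₀ = 8FD/(πd³) = 8·497·56.0/(π·4.2³) = 222656/232.75 = 956.61 MPa
τ_max = K·τ₀ = 1.1069 × 956.61 = 1058.9 MPa

1060 MPa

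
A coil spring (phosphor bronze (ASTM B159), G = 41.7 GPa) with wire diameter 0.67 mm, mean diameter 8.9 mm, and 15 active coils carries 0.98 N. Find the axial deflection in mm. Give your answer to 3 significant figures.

9.87 mm

k = Gd⁴/(8D³N_a) = (41.7×10³)(0.67⁴)/(8·8.9³·15) = 0.099331 N/mm
δ = F/k = 0.98 / 0.099331 = 9.866 mm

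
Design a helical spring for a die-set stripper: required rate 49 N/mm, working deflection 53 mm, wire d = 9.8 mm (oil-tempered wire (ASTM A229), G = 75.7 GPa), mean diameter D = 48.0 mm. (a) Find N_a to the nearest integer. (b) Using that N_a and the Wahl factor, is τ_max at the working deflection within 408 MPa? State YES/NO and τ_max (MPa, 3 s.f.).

(a) 16 coils; (b) NO, τ_max = 447 MPa

N_a = Gd⁴/(8D³k) = (75.7×10³)(9.8⁴)/(8·48.0³·49) = 16.11 → N_a = 16
Actual rate k = Gd⁴/(8D³·16) = 49.325 N/mm
Working load F = kδ = 49.325·53 = 2614.2 N
C = 48.0/9.8 = 4.8980; K_W = (4C−1)/(4C−4)+0.615/C = 1.3180
τ_max = K_W·8FD/(πd³) = 1.3180·339.5 = 447.46 MPa
τ_max > 408 MPa → exceeds allowable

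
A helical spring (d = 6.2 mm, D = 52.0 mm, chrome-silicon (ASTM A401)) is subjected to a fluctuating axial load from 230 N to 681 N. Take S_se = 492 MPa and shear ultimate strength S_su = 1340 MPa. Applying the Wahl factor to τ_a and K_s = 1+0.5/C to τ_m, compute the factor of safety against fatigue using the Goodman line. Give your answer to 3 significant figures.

2.00

C = D/d = 52.0/6.2 = 8.3871; K_W = (4C−1)/(4C−4)+0.615/C = 1.1749; K_s = 1+0.5/C = 1.0596
F_a = (F_max−F_min)/2 = 225.5 N; F_m = (F_max+F_min)/2 = 455.5 N
τ_a = K_W·8F_aD/(πd³) = 1.1749 × 125.29 = 147.2 MPa
τ_m = K_s·8F_mD/(πd³) = 1.0596 × 253.08 = 268.17 MPa
Goodman: 1/n_f = τ_a/S_se + τ_m/S_su = 147.2/492 + 268.17/1340 = 0.29918 + 0.20012 = 0.49931
n_f = 1/0.49931 = 2.003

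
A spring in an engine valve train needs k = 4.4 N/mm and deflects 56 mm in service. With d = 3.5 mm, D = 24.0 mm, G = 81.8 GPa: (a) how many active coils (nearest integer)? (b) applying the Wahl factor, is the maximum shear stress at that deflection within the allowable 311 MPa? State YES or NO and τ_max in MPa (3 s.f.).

(a) 25 coils; (b) NO, τ_max = 432 MPa

N_a = Gd⁴/(8D³k) = (81.8×10³)(3.5⁴)/(8·24.0³·4.4) = 25.23 → N_a = 25
Actual rate k = Gd⁴/(8D³·25) = 4.4398 N/mm
Working load F = kδ = 4.4398·56 = 248.63 N
C = 24.0/3.5 = 6.8571; K_W = (4C−1)/(4C−4)+0.615/C = 1.2177
τ_max = K_W·8FD/(πd³) = 1.2177·354.4 = 431.57 MPa
τ_max > 311 MPa → exceeds allowable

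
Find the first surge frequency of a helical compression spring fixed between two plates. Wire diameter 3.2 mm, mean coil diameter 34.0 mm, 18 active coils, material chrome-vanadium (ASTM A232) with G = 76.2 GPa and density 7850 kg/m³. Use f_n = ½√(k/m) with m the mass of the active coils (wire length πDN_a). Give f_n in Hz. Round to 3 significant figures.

53.9 Hz

k = Gd⁴/(8D³N_a) = (76.2×10³)(3.2⁴)/(8·34.0³·18) = 1.4117 N/mm = 1411.7 N/m
Wire length L = πDN_a = π·34.0·18 = 1922.7 mm
m = ρ·(πd²/4)·L = 7850 × 8.0425×10⁻⁶ m² × 1.9227 m = 0.12138 kg
f_n = ½√(k/m) = 0.5·√(1411.7/0.12138) = 0.5·√(11630) = 53.922 Hz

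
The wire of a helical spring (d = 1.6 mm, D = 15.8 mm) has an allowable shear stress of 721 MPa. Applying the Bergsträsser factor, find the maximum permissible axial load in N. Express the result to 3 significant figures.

C = D/d = 15.8/1.6 = 9.8750
K_B = (4C+2)/(4C−3) = 41.500/36.500 = 1.1370
τ_max = K·8FD/(πd³) → F_max = τ_allow·πd³/(8DK)
F_max = 721·π·1.6³/(8·15.8·1.1370) = 9277.8/143.72 = 64.557 N

64.6 N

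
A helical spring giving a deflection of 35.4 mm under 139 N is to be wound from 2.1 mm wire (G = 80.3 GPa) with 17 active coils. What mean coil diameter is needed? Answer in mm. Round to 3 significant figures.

Required rate k = F/δ = 139/35.4 = 3.9266 N/mm
D = (Gd⁴/(8N_a·k))^(1/3) = (80.3×10³·2.1⁴/(8·17·3.9266))^(1/3)
  = (2924.44)^(1/3) = 14.3004 mm

14.3 mm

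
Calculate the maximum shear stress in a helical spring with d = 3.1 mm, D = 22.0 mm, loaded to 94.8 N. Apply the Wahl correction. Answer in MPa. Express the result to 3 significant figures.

Spring index C = D/d = 22.0/3.1 = 7.0968
K_W = (4C−1)/(4C−4) + 0.615/C = 27.387/24.387 + 0.0867 = 1.2097
τ₀ = 8FD/(πd³) = 8·94.8·22.0/(π·3.1³) = 16684.8/93.591 = 178.27 MPa
τ_max = K·τ₀ = 1.2097 × 178.27 = 215.65 MPa

216 MPa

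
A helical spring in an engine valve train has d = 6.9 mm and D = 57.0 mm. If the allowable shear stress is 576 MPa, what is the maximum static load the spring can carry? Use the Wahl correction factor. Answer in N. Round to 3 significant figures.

1110 N

C = D/d = 57.0/6.9 = 8.2609
K_W = (4C−1)/(4C−4) + 0.615/C = 32.043/29.043 + 0.0744 = 1.1777
τ_max = K·8FD/(πd³) → F_max = τ_allow·πd³/(8DK)
F_max = 576·π·6.9³/(8·57.0·1.1777) = 5.9446e+05/537.05 = 1106.9 N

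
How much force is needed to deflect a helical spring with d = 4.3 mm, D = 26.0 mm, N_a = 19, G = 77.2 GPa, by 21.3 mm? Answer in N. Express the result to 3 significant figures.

210 N

k = Gd⁴/(8D³N_a) = (77.2×10³)(4.3⁴)/(8·26.0³·19) = 9.8793 N/mm
F = k·δ = 9.8793 × 21.3 = 210.43 N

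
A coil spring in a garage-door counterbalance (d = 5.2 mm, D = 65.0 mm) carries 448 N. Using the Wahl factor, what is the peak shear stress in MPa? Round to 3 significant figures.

Spring index C = D/d = 65.0/5.2 = 12.5000
K_W = (4C−1)/(4C−4) + 0.615/C = 49.000/46.000 + 0.0492 = 1.1144
τ₀ = 8FD/(πd³) = 8·448·65.0/(π·5.2³) = 232960/441.73 = 527.38 MPa
τ_max = K·τ₀ = 1.1144 × 527.38 = 587.72 MPa

588 MPa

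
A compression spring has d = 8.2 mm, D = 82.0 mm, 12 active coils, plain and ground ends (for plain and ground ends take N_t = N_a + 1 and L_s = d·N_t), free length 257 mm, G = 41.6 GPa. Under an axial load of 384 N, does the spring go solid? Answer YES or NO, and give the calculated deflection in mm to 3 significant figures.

k = Gd⁴/(8D³N_a) = (41.6×10³)(8.2⁴)/(8·82.0³·12) = 3.5533 N/mm
N_t = 13; L_s = 8.2·13 = 106.6 mm; δ_solid = L₀ − L_s = 257 − 106.6 = 150.4 mm
δ = F/k = 384/3.5533 = 108.07 mm
δ < δ_solid → spring does not go solid

NO, δ = 108 mm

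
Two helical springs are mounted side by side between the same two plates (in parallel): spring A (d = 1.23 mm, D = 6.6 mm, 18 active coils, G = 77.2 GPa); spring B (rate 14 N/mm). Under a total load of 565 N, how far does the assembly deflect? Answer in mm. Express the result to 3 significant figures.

30.9 mm

k_A = Gd⁴/(8D³N_a) = (77.2×10³)(1.23⁴)/(8·6.6³·18) = 4.2682 N/mm
Parallel: k_eq = 4.2682 + 14 = 18.268 N/mm
δ = F/k_eq = 565/18.268 = 30.928 mm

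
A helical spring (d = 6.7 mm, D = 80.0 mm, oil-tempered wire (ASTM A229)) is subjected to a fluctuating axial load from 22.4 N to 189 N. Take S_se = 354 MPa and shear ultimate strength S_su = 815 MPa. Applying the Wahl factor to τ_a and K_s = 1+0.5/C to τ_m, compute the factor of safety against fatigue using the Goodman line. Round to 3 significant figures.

3.70

C = D/d = 80.0/6.7 = 11.9403; K_W = (4C−1)/(4C−4)+0.615/C = 1.1201; K_s = 1+0.5/C = 1.0419
F_a = (F_max−F_min)/2 = 83.3 N; F_m = (F_max+F_min)/2 = 105.7 N
τ_a = K_W·8F_aD/(πd³) = 1.1201 × 56.422 = 63.196 MPa
τ_m = K_s·8F_mD/(πd³) = 1.0419 × 71.595 = 74.593 MPa
Goodman: 1/n_f = τ_a/S_se + τ_m/S_su = 63.196/354 + 74.593/815 = 0.17852 + 0.09152 = 0.27005
n_f = 1/0.27005 = 3.703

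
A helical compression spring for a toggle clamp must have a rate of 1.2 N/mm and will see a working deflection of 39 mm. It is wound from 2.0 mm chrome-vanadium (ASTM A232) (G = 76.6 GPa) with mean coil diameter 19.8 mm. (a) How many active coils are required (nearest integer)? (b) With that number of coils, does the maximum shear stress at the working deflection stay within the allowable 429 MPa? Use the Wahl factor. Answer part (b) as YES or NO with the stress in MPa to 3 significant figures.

N_a = Gd⁴/(8D³k) = (76.6×10³)(2.0⁴)/(8·19.8³·1.2) = 16.45 → N_a = 16
Actual rate k = Gd⁴/(8D³·16) = 1.2335 N/mm
Working load F = kδ = 1.2335·39 = 48.107 N
C = 19.8/2.0 = 9.9000; K_W = (4C−1)/(4C−4)+0.615/C = 1.1464
τ_max = K_W·8FD/(πd³) = 1.1464·303.2 = 347.58 MPa
τ_max ≤ 429 MPa → acceptable

(a) 16 coils; (b) YES, τ_max = 348 MPa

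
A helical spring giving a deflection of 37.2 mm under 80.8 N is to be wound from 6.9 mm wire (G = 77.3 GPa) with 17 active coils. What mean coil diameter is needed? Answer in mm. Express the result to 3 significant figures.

Required rate k = F/δ = 80.8/37.2 = 2.172 N/mm
D = (Gd⁴/(8N_a·k))^(1/3) = (77.3×10³·6.9⁴/(8·17·2.172))^(1/3)
  = (593155)^(1/3) = 84.0213 mm

84.0 mm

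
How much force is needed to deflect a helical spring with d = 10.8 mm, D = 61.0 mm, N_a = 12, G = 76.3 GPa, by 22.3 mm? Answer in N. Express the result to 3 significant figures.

k = Gd⁴/(8D³N_a) = (76.3×10³)(10.8⁴)/(8·61.0³·12) = 47.639 N/mm
F = k·δ = 47.639 × 22.3 = 1062.3 N

1060 N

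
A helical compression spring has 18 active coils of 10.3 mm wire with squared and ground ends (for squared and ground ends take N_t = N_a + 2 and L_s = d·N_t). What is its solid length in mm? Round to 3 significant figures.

squared and ground ends: N_t = N_a + 2 = 18 + 2 = 20
L_s = d·N_t = 10.3 × 20 = 206 mm

206 mm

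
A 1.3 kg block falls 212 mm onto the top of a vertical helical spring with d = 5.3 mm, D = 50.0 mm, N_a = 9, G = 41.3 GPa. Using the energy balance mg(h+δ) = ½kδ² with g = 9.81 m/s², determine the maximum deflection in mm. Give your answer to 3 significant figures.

k = Gd⁴/(8D³N_a) = (41.3×10³)(5.3⁴)/(8·50.0³·9) = 3.6209 N/mm
W = mg = 1.3 × 9.81 = 12.753 N
½kδ² − Wδ − Wh = 0 → δ = (W + √(W² + 2kWh))/k
δ = (12.753 + √(162.64 + 19578.9))/3.6209 = (12.753 + 140.5)/3.6209 = 42.326 mm

42.3 mm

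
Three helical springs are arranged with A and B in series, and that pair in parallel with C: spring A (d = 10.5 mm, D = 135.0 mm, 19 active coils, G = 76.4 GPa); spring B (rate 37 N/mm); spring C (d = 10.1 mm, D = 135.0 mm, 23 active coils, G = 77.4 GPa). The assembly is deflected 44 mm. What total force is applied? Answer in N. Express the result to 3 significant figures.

k_A = Gd⁴/(8D³N_a) = (76.4×10³)(10.5⁴)/(8·135.0³·19) = 2.4832 N/mm
k_C = Gd⁴/(8D³N_a) = (77.4×10³)(10.1⁴)/(8·135.0³·23) = 1.7791 N/mm
Springs A,B series: k_AB = 1/(1/2.4832+1/37) = 2.327 N/mm; parallel with C: k_eq = 2.327+1.7791 = 4.1061 N/mm
F = k_eq·δ = 4.1061·44 = 180.67 N

181 N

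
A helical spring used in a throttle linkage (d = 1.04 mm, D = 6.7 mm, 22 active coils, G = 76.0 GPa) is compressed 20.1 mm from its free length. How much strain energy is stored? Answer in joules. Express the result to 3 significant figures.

k = Gd⁴/(8D³N_a) = (76.0×10³)(1.04⁴)/(8·6.7³·22) = 1.6796 N/mm
U = ½kδ² = 0.5 × 1.6796 × 20.1² = 339.29 N·mm = 0.33929 J

0.339 J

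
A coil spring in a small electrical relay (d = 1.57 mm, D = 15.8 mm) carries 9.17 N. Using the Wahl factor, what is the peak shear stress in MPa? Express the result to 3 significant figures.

109 MPa

Spring index C = D/d = 15.8/1.57 = 10.0637
K_W = (4C−1)/(4C−4) + 0.615/C = 39.255/36.255 + 0.0611 = 1.1439
τ₀ = 8FD/(πd³) = 8·9.17·15.8/(π·1.57³) = 1159.09/12.158 = 95.338 MPa
τ_max = K·τ₀ = 1.1439 × 95.338 = 109.05 MPa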